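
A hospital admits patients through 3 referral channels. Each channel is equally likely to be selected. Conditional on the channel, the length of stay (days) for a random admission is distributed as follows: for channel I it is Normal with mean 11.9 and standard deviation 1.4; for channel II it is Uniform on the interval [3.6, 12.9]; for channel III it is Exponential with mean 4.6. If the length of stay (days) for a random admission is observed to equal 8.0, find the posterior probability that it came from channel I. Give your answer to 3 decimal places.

Likelihoods f(8.0 | ·): I: 0.00588403; II: 0.107527; III: 0.0381898.
Posterior ∝ prior × likelihood. Numerator for I: 0.333333·0.00588403 = 0.00196134.
Normalizing constant: 0.333333·0.00588403 + 0.333333·0.107527 + 0.333333·0.0381898 = 0.0505336.
P(I | observation) = 0.00196134 / 0.0505336 = 0.0388127.

0.039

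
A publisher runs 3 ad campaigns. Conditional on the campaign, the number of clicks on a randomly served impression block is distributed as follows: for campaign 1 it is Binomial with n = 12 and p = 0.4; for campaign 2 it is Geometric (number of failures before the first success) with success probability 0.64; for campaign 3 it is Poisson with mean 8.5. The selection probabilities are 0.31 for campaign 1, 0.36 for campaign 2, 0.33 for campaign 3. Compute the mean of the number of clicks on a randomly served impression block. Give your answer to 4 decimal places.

4.4955

Component means — 1: 4.8; 2: 0.5625; 3: 8.5.
E[X] = 0.31·4.8 + 0.36·0.5625 + 0.33·8.5 = 4.4955.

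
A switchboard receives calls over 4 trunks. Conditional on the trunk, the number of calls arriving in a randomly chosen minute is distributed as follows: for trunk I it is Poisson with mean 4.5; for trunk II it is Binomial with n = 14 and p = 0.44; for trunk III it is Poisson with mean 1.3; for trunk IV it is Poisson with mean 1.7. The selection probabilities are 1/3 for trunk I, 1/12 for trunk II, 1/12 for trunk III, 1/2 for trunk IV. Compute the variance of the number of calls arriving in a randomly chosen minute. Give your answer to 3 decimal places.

Per component, I: μ=4.5, E[X²]=24.75; II: μ=6.16, E[X²]=41.3952; III: μ=1.3, E[X²]=2.99; IV: μ=1.7, E[X²]=4.59.
E[X] = 0.333333·4.5 + 0.0833333·6.16 + 0.0833333·1.3 + 0.5·1.7 = 2.97167.
E[X²] = 0.333333·24.75 + 0.0833333·41.3952 + 0.0833333·2.99 + 0.5·4.59 = 14.2438.
Var(X) = E[X²] − (E[X])² = 14.2438 − 8.8308 = 5.41296.

5.413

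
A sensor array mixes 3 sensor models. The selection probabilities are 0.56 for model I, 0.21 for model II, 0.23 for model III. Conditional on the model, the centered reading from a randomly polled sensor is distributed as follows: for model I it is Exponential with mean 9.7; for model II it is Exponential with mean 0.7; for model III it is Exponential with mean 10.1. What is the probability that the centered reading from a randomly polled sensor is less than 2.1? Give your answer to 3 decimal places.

0.352

Conditional on each model, P(X < 2.1): I: 0.194663; II: 0.950213; III: 0.187729.
By total probability, P(X < 2.1) = 0.56·0.194663 + 0.21·0.950213 + 0.23·0.187729 = 0.351734.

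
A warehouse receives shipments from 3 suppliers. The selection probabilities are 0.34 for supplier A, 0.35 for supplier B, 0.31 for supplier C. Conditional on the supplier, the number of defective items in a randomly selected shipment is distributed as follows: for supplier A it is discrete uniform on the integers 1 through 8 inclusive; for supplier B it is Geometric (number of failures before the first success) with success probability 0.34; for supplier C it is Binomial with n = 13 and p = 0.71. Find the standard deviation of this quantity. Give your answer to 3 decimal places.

Per component, A: μ=4.5, E[X²]=25.5; B: μ=1.94118, E[X²]=9.47751; C: μ=9.23, E[X²]=87.8696.
E[X] = 0.34·4.5 + 0.35·1.94118 + 0.31·9.23 = 5.07071.
E[X²] = 0.34·25.5 + 0.35·9.47751 + 0.31·87.8696 = 39.2267.
Var(X) = E[X²] − (E[X])² = 39.2267 − 25.7121 = 13.5146.
SD(X) = √13.5146 = 3.67622.

3.676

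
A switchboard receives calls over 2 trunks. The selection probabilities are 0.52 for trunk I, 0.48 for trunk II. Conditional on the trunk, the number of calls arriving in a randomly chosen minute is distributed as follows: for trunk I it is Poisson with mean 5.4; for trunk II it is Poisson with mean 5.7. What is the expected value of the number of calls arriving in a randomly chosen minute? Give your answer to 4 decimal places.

5.5440

Component means — I: 5.4; II: 5.7.
E[X] = 0.52·5.4 + 0.48·5.7 = 5.544.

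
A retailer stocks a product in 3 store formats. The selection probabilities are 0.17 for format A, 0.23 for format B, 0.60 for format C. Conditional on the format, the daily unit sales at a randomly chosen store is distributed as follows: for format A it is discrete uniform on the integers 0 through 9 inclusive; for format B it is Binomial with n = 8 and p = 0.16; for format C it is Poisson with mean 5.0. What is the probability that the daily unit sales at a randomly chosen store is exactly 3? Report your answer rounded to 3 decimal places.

0.123

Conditional on each format, P(X = 3): A: 0.1; B: 0.0959278; C: 0.140374.
By total probability, P(X = 3) = 0.17·0.1 + 0.23·0.0959278 + 0.6·0.140374 = 0.123288.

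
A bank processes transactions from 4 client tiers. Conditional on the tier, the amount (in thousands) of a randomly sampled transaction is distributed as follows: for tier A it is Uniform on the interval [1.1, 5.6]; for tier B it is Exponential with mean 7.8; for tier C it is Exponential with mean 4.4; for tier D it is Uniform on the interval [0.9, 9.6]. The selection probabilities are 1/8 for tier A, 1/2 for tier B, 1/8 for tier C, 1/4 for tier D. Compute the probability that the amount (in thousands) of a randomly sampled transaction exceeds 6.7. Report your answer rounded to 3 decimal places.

Conditional on each tier, P(X > 6.7): A: 0; B: 0.423596; C: 0.218116; D: 0.333333.
By total probability, P(X > 6.7) = 0.125·0 + 0.5·0.423596 + 0.125·0.218116 + 0.25·0.333333 = 0.322396.

0.322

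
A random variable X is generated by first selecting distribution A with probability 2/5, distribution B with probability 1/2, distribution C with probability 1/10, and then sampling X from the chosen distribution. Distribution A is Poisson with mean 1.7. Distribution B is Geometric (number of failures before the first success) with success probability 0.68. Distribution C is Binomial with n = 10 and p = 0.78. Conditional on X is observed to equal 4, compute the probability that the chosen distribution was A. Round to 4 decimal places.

0.8512

Likelihoods P(X=4 | ·): A: 0.0635746; B: 0.00713032; C: 0.0088132.
Posterior ∝ prior × likelihood. Numerator for A: 0.4·0.0635746 = 0.0254299.
Normalizing constant: 0.4·0.0635746 + 0.5·0.00713032 + 0.1·0.0088132 = 0.0298763.
P(A | observation) = 0.0254299 / 0.0298763 = 0.851171.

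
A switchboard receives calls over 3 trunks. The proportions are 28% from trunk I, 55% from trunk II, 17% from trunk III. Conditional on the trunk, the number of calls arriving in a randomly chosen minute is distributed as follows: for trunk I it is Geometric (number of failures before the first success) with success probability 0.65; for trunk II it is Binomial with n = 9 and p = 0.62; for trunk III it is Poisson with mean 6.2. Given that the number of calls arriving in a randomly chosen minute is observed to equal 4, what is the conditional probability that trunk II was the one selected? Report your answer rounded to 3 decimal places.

Likelihoods P(X=4 | ·): I: 0.00975406; II: 0.147521; III: 0.124948.
Posterior ∝ prior × likelihood. Numerator for II: 0.55·0.147521 = 0.0811368.
Normalizing constant: 0.28·0.00975406 + 0.55·0.147521 + 0.17·0.124948 = 0.105109.
P(II | observation) = 0.0811368 / 0.105109 = 0.771929.

0.772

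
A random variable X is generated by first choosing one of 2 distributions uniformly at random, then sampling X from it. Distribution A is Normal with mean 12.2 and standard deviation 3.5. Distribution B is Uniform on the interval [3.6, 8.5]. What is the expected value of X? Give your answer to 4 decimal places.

9.1250

Component means — A: 12.2; B: 6.05.
E[X] = 0.5·12.2 + 0.5·6.05 = 9.125.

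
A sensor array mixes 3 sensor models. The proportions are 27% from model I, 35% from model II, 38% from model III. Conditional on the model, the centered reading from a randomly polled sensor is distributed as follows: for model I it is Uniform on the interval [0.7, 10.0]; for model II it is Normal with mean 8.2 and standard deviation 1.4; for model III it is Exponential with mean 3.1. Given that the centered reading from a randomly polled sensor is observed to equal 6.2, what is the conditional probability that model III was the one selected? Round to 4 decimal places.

Likelihoods f(6.2 | ·): I: 0.107527; II: 0.102713; III: 0.0436565.
Posterior ∝ prior × likelihood. Numerator for III: 0.38·0.0436565 = 0.0165895.
Normalizing constant: 0.27·0.107527 + 0.35·0.102713 + 0.38·0.0436565 = 0.0815712.
P(III | observation) = 0.0165895 / 0.0815712 = 0.203374.

0.2034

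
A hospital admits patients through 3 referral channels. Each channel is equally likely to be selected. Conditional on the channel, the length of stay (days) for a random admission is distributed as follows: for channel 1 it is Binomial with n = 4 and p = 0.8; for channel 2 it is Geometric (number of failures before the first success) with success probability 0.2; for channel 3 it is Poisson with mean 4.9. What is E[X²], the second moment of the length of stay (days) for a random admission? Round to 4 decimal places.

25.2633

For each component E[X²] = Var + (mean)², giving 1: 10.88; 2: 36; 3: 28.91.
Overall E[X²] = 0.333333·10.88 + 0.333333·36 + 0.333333·28.91 = 25.2633.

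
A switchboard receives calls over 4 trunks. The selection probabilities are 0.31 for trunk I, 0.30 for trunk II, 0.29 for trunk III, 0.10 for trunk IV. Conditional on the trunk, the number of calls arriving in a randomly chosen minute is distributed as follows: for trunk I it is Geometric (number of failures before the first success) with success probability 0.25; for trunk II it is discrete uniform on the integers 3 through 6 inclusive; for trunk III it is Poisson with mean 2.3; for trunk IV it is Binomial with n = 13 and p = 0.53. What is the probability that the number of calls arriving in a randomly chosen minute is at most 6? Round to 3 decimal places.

0.897

Conditional on each trunk, P(X ≤ 6): I: 0.866516; II: 1; III: 0.990638; IV: 0.412652.
By total probability, P(X ≤ 6) = 0.31·0.866516 + 0.3·1 + 0.29·0.990638 + 0.1·0.412652 = 0.89717.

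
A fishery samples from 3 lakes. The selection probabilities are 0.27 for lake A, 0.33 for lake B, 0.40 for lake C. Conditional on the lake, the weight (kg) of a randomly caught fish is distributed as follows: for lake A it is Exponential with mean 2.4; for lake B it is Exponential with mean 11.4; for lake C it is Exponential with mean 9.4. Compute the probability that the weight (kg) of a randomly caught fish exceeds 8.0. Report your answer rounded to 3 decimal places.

Conditional on each lake, P(X > 8.0): A: 0.035674; B: 0.495715; C: 0.42696.
By total probability, P(X > 8.0) = 0.27·0.035674 + 0.33·0.495715 + 0.4·0.42696 = 0.344002.

0.344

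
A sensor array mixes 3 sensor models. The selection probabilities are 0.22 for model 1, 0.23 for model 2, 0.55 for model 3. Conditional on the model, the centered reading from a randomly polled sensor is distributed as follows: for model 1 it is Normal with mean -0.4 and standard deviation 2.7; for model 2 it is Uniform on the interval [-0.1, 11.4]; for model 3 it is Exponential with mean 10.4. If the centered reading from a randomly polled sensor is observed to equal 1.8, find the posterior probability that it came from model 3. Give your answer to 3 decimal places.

0.507

Likelihoods f(1.8 | ·): 1: 0.106017; 2: 0.0869565; 3: 0.0808724.
Posterior ∝ prior × likelihood. Numerator for 3: 0.55·0.0808724 = 0.0444798.
Normalizing constant: 0.22·0.106017 + 0.23·0.0869565 + 0.55·0.0808724 = 0.0878036.
P(3 | observation) = 0.0444798 / 0.0878036 = 0.506583.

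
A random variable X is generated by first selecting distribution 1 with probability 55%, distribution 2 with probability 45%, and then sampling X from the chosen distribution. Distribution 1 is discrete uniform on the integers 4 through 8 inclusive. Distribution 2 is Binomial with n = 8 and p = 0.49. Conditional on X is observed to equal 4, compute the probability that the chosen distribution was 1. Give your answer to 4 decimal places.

0.4724

Likelihoods P(X=4 | ·): 1: 0.2; 2: 0.273.
Posterior ∝ prior × likelihood. Numerator for 1: 0.55·0.2 = 0.11.
Normalizing constant: 0.55·0.2 + 0.45·0.273 = 0.23285.
P(1 | observation) = 0.11 / 0.23285 = 0.472407.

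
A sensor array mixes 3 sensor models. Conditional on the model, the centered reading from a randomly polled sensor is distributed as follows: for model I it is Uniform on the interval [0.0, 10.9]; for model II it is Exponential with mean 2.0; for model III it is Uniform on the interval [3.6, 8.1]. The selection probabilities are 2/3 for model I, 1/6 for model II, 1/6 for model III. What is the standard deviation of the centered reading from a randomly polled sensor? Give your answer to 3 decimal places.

3.050

Per component, I: μ=5.45, E[X²]=39.6033; II: μ=2, E[X²]=8; III: μ=5.85, E[X²]=35.91.
E[X] = 0.666667·5.45 + 0.166667·2 + 0.166667·5.85 = 4.94167.
E[X²] = 0.666667·39.6033 + 0.166667·8 + 0.166667·35.91 = 33.7206.
Var(X) = E[X²] − (E[X])² = 33.7206 − 24.4201 = 9.30049.
SD(X) = √9.30049 = 3.04967.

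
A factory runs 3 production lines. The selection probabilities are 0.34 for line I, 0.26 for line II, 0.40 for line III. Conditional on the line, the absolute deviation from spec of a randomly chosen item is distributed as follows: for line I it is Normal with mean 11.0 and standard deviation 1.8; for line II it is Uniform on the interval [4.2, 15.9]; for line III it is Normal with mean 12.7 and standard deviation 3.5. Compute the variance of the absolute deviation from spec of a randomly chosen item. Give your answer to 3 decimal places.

Per component, I: μ=11, E[X²]=124.24; II: μ=10.05, E[X²]=112.41; III: μ=12.7, E[X²]=173.54.
E[X] = 0.34·11 + 0.26·10.05 + 0.4·12.7 = 11.433.
E[X²] = 0.34·124.24 + 0.26·112.41 + 0.4·173.54 = 140.884.
Var(X) = E[X²] − (E[X])² = 140.884 − 130.713 = 10.1707.

10.171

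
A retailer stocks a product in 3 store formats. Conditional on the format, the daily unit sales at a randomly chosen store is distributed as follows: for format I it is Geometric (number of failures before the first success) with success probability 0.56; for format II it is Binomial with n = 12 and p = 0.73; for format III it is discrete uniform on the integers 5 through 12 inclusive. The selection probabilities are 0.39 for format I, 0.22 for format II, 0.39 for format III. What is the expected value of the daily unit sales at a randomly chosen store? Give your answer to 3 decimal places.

5.549

Component means — I: 0.785714; II: 8.76; III: 8.5.
E[X] = 0.39·0.785714 + 0.22·8.76 + 0.39·8.5 = 5.54863.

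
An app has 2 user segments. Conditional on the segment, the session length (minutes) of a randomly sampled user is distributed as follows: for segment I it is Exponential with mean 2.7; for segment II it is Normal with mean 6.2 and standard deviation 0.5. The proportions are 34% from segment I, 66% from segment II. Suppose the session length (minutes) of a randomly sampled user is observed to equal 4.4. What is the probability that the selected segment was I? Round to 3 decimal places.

Likelihoods f(4.4 | ·): I: 0.0725934; II: 0.0012238.
Posterior ∝ prior × likelihood. Numerator for I: 0.34·0.0725934 = 0.0246818.
Normalizing constant: 0.34·0.0725934 + 0.66·0.0012238 = 0.0254895.
P(I | observation) = 0.0246818 / 0.0254895 = 0.968312.

0.968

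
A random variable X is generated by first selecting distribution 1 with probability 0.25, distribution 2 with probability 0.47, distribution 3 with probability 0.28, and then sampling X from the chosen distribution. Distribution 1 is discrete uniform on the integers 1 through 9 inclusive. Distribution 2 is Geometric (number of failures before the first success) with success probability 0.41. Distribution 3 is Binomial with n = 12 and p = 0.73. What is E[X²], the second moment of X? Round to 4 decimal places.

For each component E[X²] = Var + (mean)², giving 1: 31.6667; 2: 5.58061; 3: 79.1028.
Overall E[X²] = 0.25·31.6667 + 0.47·5.58061 + 0.28·79.1028 = 32.6883.

32.6883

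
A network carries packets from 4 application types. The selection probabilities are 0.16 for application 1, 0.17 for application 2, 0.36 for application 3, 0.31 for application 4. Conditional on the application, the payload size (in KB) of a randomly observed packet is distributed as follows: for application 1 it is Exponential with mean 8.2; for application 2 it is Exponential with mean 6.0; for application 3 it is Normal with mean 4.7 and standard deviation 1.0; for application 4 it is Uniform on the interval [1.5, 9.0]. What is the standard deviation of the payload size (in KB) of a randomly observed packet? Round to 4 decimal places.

Per component, 1: μ=8.2, E[X²]=134.48; 2: μ=6, E[X²]=72; 3: μ=4.7, E[X²]=23.09; 4: μ=5.25, E[X²]=32.25.
E[X] = 0.16·8.2 + 0.17·6 + 0.36·4.7 + 0.31·5.25 = 5.6515.
E[X²] = 0.16·134.48 + 0.17·72 + 0.36·23.09 + 0.31·32.25 = 52.0667.
Var(X) = E[X²] − (E[X])² = 52.0667 − 31.9395 = 20.1272.
SD(X) = √20.1272 = 4.48634.

4.4863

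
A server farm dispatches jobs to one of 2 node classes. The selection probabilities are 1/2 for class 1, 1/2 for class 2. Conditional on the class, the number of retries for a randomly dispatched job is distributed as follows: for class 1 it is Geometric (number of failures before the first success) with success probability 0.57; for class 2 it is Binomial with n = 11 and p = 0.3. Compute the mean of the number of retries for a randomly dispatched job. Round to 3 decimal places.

Component means — 1: 0.754386; 2: 3.3.
E[X] = 0.5·0.754386 + 0.5·3.3 = 2.02719.

2.027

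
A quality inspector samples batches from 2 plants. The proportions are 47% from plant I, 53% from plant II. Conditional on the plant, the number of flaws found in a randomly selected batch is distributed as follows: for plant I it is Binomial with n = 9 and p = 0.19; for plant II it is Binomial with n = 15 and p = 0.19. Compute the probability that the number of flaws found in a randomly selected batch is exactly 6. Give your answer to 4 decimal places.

0.0197

Conditional on each plant, P(X = 6): I: 0.00210018; II: 0.035342.
By total probability, P(X = 6) = 0.47·0.00210018 + 0.53·0.035342 = 0.0197183.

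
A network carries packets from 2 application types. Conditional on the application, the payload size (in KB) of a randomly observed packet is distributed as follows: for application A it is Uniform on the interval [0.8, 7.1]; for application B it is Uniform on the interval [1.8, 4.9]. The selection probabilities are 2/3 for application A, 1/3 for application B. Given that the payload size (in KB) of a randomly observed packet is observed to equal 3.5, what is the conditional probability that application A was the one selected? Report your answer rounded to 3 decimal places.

Likelihoods f(3.5 | ·): A: 0.15873; B: 0.322581.
Posterior ∝ prior × likelihood. Numerator for A: 0.666667·0.15873 = 0.10582.
Normalizing constant: 0.666667·0.15873 + 0.333333·0.322581 = 0.213347.
P(A | observation) = 0.10582 / 0.213347 = 0.496.

0.496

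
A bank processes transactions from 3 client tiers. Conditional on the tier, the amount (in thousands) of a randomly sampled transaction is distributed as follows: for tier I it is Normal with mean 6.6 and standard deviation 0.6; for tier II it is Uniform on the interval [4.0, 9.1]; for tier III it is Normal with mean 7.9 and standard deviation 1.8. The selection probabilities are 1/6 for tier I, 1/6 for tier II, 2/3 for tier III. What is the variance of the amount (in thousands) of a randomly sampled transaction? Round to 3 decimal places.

Per component, I: μ=6.6, E[X²]=43.92; II: μ=6.55, E[X²]=45.07; III: μ=7.9, E[X²]=65.65.
E[X] = 0.166667·6.6 + 0.166667·6.55 + 0.666667·7.9 = 7.45833.
E[X²] = 0.166667·43.92 + 0.166667·45.07 + 0.666667·65.65 = 58.5983.
Var(X) = E[X²] − (E[X])² = 58.5983 − 55.6267 = 2.9716.

2.972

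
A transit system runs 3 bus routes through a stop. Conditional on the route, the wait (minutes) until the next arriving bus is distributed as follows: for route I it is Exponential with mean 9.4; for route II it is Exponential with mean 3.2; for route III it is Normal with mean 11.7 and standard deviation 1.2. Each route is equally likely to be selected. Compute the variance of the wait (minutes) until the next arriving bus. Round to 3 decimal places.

Per component, I: μ=9.4, E[X²]=176.72; II: μ=3.2, E[X²]=20.48; III: μ=11.7, E[X²]=138.33.
E[X] = 0.333333·9.4 + 0.333333·3.2 + 0.333333·11.7 = 8.1.
E[X²] = 0.333333·176.72 + 0.333333·20.48 + 0.333333·138.33 = 111.843.
Var(X) = E[X²] − (E[X])² = 111.843 − 65.61 = 46.2333.

46.233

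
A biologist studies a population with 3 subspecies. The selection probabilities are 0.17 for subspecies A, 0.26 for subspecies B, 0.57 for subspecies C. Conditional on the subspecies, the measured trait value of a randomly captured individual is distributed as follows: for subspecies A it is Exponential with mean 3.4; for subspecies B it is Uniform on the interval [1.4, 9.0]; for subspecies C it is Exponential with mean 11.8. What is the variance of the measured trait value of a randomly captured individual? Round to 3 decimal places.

96.020

Per component, A: μ=3.4, E[X²]=23.12; B: μ=5.2, E[X²]=31.8533; C: μ=11.8, E[X²]=278.48.
E[X] = 0.17·3.4 + 0.26·5.2 + 0.57·11.8 = 8.656.
E[X²] = 0.17·23.12 + 0.26·31.8533 + 0.57·278.48 = 170.946.
Var(X) = E[X²] − (E[X])² = 170.946 − 74.9263 = 96.0195.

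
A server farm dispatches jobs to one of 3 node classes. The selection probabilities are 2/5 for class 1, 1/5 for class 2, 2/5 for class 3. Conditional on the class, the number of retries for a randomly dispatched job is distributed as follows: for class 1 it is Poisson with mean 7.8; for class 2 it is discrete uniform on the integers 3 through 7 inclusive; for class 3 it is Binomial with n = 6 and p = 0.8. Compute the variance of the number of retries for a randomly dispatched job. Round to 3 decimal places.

Per component, 1: μ=7.8, E[X²]=68.64; 2: μ=5, E[X²]=27; 3: μ=4.8, E[X²]=24.
E[X] = 0.4·7.8 + 0.2·5 + 0.4·4.8 = 6.04.
E[X²] = 0.4·68.64 + 0.2·27 + 0.4·24 = 42.456.
Var(X) = E[X²] − (E[X])² = 42.456 − 36.4816 = 5.9744.

5.974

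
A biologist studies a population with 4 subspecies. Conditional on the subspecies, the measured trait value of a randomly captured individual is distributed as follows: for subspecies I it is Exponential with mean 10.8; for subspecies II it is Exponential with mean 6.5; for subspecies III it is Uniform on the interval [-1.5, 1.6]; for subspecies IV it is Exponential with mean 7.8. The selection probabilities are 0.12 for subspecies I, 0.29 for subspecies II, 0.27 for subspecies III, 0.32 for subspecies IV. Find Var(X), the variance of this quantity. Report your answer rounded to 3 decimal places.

59.271

Per component, I: μ=10.8, E[X²]=233.28; II: μ=6.5, E[X²]=84.5; III: μ=0.05, E[X²]=0.803333; IV: μ=7.8, E[X²]=121.68.
E[X] = 0.12·10.8 + 0.29·6.5 + 0.27·0.05 + 0.32·7.8 = 5.6905.
E[X²] = 0.12·233.28 + 0.29·84.5 + 0.27·0.803333 + 0.32·121.68 = 91.6531.
Var(X) = E[X²] − (E[X])² = 91.6531 − 32.3818 = 59.2713.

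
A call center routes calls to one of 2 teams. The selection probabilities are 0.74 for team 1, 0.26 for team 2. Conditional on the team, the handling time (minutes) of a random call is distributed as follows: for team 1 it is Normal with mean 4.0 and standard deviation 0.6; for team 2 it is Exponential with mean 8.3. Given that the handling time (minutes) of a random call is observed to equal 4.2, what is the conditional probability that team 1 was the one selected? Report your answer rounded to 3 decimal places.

0.961

Likelihoods f(4.2 | ·): 1: 0.628972; 2: 0.0726371.
Posterior ∝ prior × likelihood. Numerator for 1: 0.74·0.628972 = 0.465439.
Normalizing constant: 0.74·0.628972 + 0.26·0.0726371 = 0.484325.
P(1 | observation) = 0.465439 / 0.484325 = 0.961006.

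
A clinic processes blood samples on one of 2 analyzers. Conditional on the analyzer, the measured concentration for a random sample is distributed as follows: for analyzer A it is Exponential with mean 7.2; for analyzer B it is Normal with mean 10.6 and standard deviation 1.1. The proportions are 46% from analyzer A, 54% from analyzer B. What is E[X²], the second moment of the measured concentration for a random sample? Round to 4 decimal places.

For each component E[X²] = Var + (mean)², giving A: 103.68; B: 113.57.
Overall E[X²] = 0.46·103.68 + 0.54·113.57 = 109.021.

109.0206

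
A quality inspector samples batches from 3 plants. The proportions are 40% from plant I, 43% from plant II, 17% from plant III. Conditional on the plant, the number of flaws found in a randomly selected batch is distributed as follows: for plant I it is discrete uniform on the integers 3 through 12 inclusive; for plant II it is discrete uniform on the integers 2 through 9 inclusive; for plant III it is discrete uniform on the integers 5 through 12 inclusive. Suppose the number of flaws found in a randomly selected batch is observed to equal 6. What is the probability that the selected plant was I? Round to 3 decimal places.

Likelihoods P(X=6 | ·): I: 0.1; II: 0.125; III: 0.125.
Posterior ∝ prior × likelihood. Numerator for I: 0.4·0.1 = 0.04.
Normalizing constant: 0.4·0.1 + 0.43·0.125 + 0.17·0.125 = 0.115.
P(I | observation) = 0.04 / 0.115 = 0.347826.

0.348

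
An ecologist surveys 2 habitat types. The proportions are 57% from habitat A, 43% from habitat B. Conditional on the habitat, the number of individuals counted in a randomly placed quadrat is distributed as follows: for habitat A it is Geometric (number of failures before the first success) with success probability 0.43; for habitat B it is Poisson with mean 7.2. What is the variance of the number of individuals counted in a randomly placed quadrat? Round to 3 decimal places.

13.311

Per component, A: μ=1.32558, E[X²]=4.83991; B: μ=7.2, E[X²]=59.04.
E[X] = 0.57·1.32558 + 0.43·7.2 = 3.85158.
E[X²] = 0.57·4.83991 + 0.43·59.04 = 28.146.
Var(X) = E[X²] − (E[X])² = 28.146 − 14.8347 = 13.3113.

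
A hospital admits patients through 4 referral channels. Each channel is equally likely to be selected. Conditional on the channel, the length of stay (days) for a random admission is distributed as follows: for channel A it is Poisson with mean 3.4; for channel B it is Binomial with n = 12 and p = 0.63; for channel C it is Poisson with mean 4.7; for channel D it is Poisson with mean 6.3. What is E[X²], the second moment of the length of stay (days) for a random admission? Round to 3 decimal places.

36.923

For each component E[X²] = Var + (mean)², giving A: 14.96; B: 59.9508; C: 26.79; D: 45.99.
Overall E[X²] = 0.25·14.96 + 0.25·59.9508 + 0.25·26.79 + 0.25·45.99 = 36.9227.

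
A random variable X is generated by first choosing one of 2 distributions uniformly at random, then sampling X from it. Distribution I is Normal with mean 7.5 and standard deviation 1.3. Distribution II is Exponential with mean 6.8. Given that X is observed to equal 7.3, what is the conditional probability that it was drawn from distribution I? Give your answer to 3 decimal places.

Likelihoods f(7.3 | ·): I: 0.303268; II: 0.0502647.
Posterior ∝ prior × likelihood. Numerator for I: 0.5·0.303268 = 0.151634.
Normalizing constant: 0.5·0.303268 + 0.5·0.0502647 = 0.176767.
P(I | observation) = 0.151634 / 0.176767 = 0.857822.

0.858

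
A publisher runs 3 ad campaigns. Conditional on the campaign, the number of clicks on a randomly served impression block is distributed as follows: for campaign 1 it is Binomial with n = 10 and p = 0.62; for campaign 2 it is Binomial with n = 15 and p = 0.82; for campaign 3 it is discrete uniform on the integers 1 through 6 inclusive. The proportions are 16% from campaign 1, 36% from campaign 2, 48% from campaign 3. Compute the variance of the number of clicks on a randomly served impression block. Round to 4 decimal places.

18.6588

Per component, 1: μ=6.2, E[X²]=40.796; 2: μ=12.3, E[X²]=153.504; 3: μ=3.5, E[X²]=15.1667.
E[X] = 0.16·6.2 + 0.36·12.3 + 0.48·3.5 = 7.1.
E[X²] = 0.16·40.796 + 0.36·153.504 + 0.48·15.1667 = 69.0688.
Var(X) = E[X²] − (E[X])² = 69.0688 − 50.41 = 18.6588.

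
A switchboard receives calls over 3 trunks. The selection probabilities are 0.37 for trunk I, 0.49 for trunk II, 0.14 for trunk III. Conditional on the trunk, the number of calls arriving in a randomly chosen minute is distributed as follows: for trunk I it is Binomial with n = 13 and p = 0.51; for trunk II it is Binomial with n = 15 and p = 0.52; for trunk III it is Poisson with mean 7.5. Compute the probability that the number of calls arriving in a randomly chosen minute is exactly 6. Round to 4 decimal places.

0.1605

Conditional on each trunk, P(X = 6): I: 0.204791; II: 0.133843; III: 0.136718.
By total probability, P(X = 6) = 0.37·0.204791 + 0.49·0.133843 + 0.14·0.136718 = 0.160496.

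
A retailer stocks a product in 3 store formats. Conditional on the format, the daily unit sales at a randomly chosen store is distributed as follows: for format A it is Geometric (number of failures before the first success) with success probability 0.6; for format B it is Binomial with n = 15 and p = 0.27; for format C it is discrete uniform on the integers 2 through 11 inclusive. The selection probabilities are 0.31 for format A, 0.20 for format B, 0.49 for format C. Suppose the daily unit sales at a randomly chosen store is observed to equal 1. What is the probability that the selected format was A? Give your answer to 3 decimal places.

Likelihoods P(X=1 | ·): A: 0.24; B: 0.0494282; C: 0.
Posterior ∝ prior × likelihood. Numerator for A: 0.31·0.24 = 0.0744.
Normalizing constant: 0.31·0.24 + 0.2·0.0494282 + 0.49·0 = 0.0842856.
P(A | observation) = 0.0744 / 0.0842856 = 0.882713.

0.883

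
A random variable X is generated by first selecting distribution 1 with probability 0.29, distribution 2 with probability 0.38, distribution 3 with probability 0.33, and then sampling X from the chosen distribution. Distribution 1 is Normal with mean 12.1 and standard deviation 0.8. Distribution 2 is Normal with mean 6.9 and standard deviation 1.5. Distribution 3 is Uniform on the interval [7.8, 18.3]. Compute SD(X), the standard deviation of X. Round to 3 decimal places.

3.447

Per component, 1: μ=12.1, E[X²]=147.05; 2: μ=6.9, E[X²]=49.86; 3: μ=13.05, E[X²]=179.49.
E[X] = 0.29·12.1 + 0.38·6.9 + 0.33·13.05 = 10.4375.
E[X²] = 0.29·147.05 + 0.38·49.86 + 0.33·179.49 = 120.823.
Var(X) = E[X²] − (E[X])² = 120.823 − 108.941 = 11.8816.
SD(X) = √11.8816 = 3.44697.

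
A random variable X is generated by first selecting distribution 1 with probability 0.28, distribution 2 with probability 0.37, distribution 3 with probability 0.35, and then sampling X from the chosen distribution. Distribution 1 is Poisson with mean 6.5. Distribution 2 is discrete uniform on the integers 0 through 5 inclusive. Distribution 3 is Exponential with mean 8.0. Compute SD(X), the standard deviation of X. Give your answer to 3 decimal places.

5.576

Per component, 1: μ=6.5, E[X²]=48.75; 2: μ=2.5, E[X²]=9.16667; 3: μ=8, E[X²]=128.
E[X] = 0.28·6.5 + 0.37·2.5 + 0.35·8 = 5.545.
E[X²] = 0.28·48.75 + 0.37·9.16667 + 0.35·128 = 61.8417.
Var(X) = E[X²] − (E[X])² = 61.8417 − 30.747 = 31.0946.
SD(X) = √31.0946 = 5.57626.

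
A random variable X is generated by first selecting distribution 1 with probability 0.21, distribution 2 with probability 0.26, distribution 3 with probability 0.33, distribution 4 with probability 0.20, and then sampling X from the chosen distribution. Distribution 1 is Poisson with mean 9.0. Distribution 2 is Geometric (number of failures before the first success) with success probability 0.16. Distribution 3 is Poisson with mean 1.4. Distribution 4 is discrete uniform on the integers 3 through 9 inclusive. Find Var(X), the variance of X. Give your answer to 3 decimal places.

Per component, 1: μ=9, E[X²]=90; 2: μ=5.25, E[X²]=60.375; 3: μ=1.4, E[X²]=3.36; 4: μ=6, E[X²]=40.
E[X] = 0.21·9 + 0.26·5.25 + 0.33·1.4 + 0.2·6 = 4.917.
E[X²] = 0.21·90 + 0.26·60.375 + 0.33·3.36 + 0.2·40 = 43.7063.
Var(X) = E[X²] − (E[X])² = 43.7063 − 24.1769 = 19.5294.

19.529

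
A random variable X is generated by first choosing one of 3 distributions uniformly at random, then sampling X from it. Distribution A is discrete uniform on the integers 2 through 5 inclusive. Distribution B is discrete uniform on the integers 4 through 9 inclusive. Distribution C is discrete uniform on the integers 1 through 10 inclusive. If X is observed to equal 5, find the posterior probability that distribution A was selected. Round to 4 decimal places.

0.4839

Likelihoods P(X=5 | ·): A: 0.25; B: 0.166667; C: 0.1.
Posterior ∝ prior × likelihood. Numerator for A: 0.333333·0.25 = 0.0833333.
Normalizing constant: 0.333333·0.25 + 0.333333·0.166667 + 0.333333·0.1 = 0.172222.
P(A | observation) = 0.0833333 / 0.172222 = 0.483871.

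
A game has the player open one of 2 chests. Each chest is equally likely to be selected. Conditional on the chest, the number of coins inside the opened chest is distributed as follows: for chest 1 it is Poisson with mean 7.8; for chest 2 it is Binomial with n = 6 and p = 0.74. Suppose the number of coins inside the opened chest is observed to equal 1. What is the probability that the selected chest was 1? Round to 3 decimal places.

0.377

Likelihoods P(X=1 | ·): 1: 0.00319593; 2: 0.00527533.
Posterior ∝ prior × likelihood. Numerator for 1: 0.5·0.00319593 = 0.00159797.
Normalizing constant: 0.5·0.00319593 + 0.5·0.00527533 = 0.00423563.
P(1 | observation) = 0.00159797 / 0.00423563 = 0.377268.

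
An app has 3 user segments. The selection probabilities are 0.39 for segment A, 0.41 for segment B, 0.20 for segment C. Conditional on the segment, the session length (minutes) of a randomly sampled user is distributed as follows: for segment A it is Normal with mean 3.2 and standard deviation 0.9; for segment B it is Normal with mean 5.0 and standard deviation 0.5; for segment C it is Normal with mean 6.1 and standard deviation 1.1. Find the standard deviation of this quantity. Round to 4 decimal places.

1.3906

Per component, A: μ=3.2, E[X²]=11.05; B: μ=5, E[X²]=25.25; C: μ=6.1, E[X²]=38.42.
E[X] = 0.39·3.2 + 0.41·5 + 0.2·6.1 = 4.518.
E[X²] = 0.39·11.05 + 0.41·25.25 + 0.2·38.42 = 22.346.
Var(X) = E[X²] − (E[X])² = 22.346 − 20.4123 = 1.93368.
SD(X) = √1.93368 = 1.39057.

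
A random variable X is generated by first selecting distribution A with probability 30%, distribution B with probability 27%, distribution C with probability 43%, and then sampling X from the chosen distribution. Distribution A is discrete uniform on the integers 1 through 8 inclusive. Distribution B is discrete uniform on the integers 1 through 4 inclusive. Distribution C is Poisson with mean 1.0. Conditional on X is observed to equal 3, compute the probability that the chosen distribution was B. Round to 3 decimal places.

0.514

Likelihoods P(X=3 | ·): A: 0.125; B: 0.25; C: 0.0613132.
Posterior ∝ prior × likelihood. Numerator for B: 0.27·0.25 = 0.0675.
Normalizing constant: 0.3·0.125 + 0.27·0.25 + 0.43·0.0613132 = 0.131365.
P(B | observation) = 0.0675 / 0.131365 = 0.513837.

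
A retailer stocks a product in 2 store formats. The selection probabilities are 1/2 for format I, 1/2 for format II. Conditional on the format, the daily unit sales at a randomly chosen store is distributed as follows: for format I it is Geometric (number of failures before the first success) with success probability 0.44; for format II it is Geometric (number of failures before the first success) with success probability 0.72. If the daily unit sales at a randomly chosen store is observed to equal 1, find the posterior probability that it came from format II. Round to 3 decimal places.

0.450

Likelihoods P(X=1 | ·): I: 0.2464; II: 0.2016.
Posterior ∝ prior × likelihood. Numerator for II: 0.5·0.2016 = 0.1008.
Normalizing constant: 0.5·0.2464 + 0.5·0.2016 = 0.224.
P(II | observation) = 0.1008 / 0.224 = 0.45.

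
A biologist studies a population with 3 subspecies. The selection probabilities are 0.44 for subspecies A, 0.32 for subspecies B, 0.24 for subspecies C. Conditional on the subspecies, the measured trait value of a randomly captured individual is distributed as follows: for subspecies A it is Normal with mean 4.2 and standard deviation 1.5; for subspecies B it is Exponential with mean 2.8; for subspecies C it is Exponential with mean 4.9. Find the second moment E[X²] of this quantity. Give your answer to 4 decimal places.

25.2940

For each component E[X²] = Var + (mean)², giving A: 19.89; B: 15.68; C: 48.02.
Overall E[X²] = 0.44·19.89 + 0.32·15.68 + 0.24·48.02 = 25.294.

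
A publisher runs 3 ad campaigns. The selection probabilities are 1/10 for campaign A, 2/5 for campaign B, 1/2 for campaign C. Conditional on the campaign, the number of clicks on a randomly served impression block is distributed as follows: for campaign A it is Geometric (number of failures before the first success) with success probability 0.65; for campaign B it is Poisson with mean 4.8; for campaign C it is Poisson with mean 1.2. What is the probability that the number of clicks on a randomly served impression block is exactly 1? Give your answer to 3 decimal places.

0.219

Conditional on each campaign, P(X = 1): A: 0.2275; B: 0.0395028; C: 0.361433.
By total probability, P(X = 1) = 0.1·0.2275 + 0.4·0.0395028 + 0.5·0.361433 = 0.219268.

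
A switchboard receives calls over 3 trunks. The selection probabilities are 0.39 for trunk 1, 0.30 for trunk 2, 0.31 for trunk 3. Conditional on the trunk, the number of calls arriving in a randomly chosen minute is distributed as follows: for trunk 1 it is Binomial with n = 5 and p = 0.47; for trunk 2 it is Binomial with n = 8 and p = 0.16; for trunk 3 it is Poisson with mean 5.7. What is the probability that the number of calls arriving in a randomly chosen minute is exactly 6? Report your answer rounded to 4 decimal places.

Conditional on each trunk, P(X = 6): 1: 0; 2: 0.000331464; 3: 0.159382.
By total probability, P(X = 6) = 0.39·0 + 0.3·0.000331464 + 0.31·0.159382 = 0.0495077.

0.0495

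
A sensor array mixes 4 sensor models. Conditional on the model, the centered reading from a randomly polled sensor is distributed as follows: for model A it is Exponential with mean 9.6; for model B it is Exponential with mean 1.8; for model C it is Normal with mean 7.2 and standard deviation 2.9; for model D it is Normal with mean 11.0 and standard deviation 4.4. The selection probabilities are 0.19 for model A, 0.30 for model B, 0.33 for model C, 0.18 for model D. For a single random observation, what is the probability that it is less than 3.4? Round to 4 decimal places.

Conditional on each model, P(X < 3.4): A: 0.298242; B: 0.84876; C: 0.0950396; D: 0.0420593.
By total probability, P(X < 3.4) = 0.19·0.298242 + 0.3·0.84876 + 0.33·0.0950396 + 0.18·0.0420593 = 0.350228.

0.3502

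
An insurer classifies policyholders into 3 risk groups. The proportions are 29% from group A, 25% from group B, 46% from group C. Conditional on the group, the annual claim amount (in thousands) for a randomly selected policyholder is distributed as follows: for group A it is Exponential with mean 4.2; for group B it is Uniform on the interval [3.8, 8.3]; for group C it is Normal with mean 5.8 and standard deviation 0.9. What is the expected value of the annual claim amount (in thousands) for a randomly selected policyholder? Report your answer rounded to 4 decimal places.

Component means — A: 4.2; B: 6.05; C: 5.8.
E[X] = 0.29·4.2 + 0.25·6.05 + 0.46·5.8 = 5.3985.

5.3985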